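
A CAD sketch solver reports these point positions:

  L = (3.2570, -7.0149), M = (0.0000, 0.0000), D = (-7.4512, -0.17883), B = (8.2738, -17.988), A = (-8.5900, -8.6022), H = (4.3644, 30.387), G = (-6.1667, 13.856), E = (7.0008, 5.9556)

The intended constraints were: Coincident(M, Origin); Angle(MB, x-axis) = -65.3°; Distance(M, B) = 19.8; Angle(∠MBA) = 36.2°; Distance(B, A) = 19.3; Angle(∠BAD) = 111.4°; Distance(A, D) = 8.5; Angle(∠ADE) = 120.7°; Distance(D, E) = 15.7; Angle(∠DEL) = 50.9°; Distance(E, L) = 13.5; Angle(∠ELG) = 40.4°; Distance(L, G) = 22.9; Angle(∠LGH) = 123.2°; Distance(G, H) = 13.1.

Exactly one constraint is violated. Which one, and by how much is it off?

Distance(G, H) = 13.1 — off by 6.50.

M = (0.00, 0.00) ✓; MB at -65.30° ✓; |MB| = 19.80 ✓; ∠MBA = 36.20° ✓; |BA| = 19.30 ✓; ∠BAD = 111.4° ✓; |AD| = 8.500 ✓; ∠ADE = 120.7° ✓; |DE| = 15.70 ✓; ∠DEL = 50.90° ✓; |EL| = 13.50 ✓; ∠ELG = 40.40° ✓; |LG| = 22.90 ✓; ∠LGH = 123.2° ✓; |GH| = 19.60 ✗.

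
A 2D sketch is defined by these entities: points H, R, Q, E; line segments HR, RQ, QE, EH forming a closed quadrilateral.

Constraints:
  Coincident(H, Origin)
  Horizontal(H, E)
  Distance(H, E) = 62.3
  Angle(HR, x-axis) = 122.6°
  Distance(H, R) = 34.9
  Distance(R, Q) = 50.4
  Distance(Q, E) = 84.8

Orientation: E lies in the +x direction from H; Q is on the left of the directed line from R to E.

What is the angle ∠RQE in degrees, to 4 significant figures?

74.47°

Checks: |RQ| = 50.40 ✓; |QE| = 84.80 ✓.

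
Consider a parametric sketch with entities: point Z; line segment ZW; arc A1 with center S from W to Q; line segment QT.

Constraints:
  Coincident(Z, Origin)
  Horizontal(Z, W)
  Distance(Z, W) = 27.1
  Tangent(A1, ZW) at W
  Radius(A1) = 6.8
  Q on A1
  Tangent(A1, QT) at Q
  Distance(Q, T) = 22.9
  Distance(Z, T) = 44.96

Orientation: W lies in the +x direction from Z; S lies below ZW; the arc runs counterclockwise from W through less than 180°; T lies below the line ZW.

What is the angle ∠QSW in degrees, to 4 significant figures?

122.6°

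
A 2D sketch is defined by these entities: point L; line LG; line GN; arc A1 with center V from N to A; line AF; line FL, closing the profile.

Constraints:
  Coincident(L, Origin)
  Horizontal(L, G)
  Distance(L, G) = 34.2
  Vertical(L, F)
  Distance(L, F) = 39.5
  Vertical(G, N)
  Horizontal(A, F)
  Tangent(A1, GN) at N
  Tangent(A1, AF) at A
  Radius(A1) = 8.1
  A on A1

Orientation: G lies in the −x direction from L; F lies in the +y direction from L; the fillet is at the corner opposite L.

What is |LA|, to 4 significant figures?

47.34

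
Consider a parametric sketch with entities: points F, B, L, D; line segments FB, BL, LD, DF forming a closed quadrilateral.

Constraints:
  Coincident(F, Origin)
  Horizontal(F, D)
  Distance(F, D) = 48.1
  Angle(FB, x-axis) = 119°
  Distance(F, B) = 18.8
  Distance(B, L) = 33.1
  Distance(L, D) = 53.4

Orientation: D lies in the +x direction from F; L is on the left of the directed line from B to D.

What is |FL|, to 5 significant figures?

42.818

Checks: |BL| = 33.10 ✓; |LD| = 53.40 ✓.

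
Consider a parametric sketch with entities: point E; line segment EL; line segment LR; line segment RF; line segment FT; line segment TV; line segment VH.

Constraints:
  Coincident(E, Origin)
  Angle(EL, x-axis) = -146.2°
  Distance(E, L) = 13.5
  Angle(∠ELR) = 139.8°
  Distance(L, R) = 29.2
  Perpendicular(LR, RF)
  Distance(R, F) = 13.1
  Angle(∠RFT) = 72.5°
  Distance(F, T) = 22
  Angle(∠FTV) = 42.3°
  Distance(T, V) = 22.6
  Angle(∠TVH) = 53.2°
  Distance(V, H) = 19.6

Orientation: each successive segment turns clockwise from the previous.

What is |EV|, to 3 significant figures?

40.8

∠RFT = 72.5° gives FT at -23.9° from the x-axis; with |FT| = 22.0, T = (-18.7, -0.150). ∠FTV = 42.3° gives TV at -162° from the x-axis; with |TV| = 22.6, V = (-40.1, -7.28). Then |EV| = |V − E| = 40.8.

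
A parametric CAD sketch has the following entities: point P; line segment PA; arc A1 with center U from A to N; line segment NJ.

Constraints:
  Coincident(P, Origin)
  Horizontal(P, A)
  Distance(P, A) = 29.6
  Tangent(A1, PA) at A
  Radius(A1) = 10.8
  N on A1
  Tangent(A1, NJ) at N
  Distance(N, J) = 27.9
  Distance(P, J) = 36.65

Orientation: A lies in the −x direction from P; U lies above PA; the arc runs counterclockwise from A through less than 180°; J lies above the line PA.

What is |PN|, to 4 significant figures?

20.76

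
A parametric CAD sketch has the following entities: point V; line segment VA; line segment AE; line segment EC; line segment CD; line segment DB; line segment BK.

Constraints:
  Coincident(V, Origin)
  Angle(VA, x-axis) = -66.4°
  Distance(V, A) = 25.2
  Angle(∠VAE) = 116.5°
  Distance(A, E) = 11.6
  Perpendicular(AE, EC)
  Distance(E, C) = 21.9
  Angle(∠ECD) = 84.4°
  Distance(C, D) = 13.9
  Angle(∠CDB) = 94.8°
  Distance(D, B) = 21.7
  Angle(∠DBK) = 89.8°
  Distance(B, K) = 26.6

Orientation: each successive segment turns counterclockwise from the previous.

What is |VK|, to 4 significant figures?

42.77

∠CDB = 94.8° gives DB at -92.10° from the x-axis; with |DB| = 21.7, B = (8.102, -24.15). ∠DBK = 89.8° gives BK at -1.900° from the x-axis; with |BK| = 26.6, K = (34.69, -25.03). Then |VK| = |K − V| = 42.77.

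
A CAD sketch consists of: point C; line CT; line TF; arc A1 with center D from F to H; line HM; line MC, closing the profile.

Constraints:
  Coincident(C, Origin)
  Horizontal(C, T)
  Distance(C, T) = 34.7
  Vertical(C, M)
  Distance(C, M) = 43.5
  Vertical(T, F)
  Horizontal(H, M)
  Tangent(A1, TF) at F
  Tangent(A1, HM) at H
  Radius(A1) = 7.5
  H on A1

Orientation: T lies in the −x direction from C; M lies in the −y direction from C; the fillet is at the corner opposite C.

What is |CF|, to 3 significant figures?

50.0

The virtual corner opposite C is at (-34.7, -43.5). A1 meets TF tangentially, so DF is at right angles to TF and A1 meets HM tangentially, so DH is at right angles to HM, with radius 7.5, so the center D sits 7.5 in from both sides at D = (-27.2, -36.0). That places the tangent points at F = (-34.7, -36.0) on TF and H = (-27.2, -43.5) on HM. Then |CF| = |F − C| = 50.0.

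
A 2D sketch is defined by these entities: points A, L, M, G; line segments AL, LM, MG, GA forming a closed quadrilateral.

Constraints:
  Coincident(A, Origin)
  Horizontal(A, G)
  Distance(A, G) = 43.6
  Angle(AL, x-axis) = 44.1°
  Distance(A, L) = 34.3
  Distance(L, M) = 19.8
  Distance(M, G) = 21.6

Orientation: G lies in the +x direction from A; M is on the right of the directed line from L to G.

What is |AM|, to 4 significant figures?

22.80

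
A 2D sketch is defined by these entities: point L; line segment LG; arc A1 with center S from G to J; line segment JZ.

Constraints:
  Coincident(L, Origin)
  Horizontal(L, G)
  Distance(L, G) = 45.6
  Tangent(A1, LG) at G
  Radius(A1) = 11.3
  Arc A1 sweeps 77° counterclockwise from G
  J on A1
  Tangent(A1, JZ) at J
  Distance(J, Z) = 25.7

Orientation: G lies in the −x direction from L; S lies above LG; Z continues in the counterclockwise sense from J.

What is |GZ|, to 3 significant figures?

37.7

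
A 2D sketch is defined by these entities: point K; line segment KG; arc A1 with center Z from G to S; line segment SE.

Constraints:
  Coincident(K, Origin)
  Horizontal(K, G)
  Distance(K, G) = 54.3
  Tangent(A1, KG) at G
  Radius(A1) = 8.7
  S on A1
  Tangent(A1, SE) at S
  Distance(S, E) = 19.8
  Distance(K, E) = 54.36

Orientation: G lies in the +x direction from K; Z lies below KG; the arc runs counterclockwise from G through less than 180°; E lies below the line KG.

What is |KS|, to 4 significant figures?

46.47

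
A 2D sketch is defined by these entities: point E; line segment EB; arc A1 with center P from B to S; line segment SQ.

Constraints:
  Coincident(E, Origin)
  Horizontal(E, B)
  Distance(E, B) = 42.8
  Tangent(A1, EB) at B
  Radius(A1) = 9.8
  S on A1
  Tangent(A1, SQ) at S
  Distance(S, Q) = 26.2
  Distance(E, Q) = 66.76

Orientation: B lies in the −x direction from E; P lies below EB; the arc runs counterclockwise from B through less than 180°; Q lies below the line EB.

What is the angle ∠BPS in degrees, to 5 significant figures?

78.088°

Checks: |PS| = 9.800 ✓; ∠(PS, SQ) = 90.00° ✓; |SQ| = 26.20 ✓; |EQ| = 66.76 ✓.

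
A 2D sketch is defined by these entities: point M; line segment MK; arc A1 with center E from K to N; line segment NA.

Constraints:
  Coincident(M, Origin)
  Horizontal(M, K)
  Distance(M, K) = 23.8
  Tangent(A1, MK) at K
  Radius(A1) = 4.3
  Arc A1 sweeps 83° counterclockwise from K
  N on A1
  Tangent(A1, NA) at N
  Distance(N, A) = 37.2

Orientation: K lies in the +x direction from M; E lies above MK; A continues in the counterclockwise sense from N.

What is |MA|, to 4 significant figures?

52.15

M is at the origin; M and K share the same y with |MK| = 23.8 and K on the +x side, so K = (23.80, 0.000). Tangency of A1 to MK means the radius EK is perpendicular to MK, so E = K + (0, 4.3) = (23.80, 4.300). On A1, K sits at bearing -90° from E; an 83° counterclockwise sweep puts N at bearing -7°, so N = E + 4.3·(cos -7°, sin -7°) = (28.07, 3.776). Since A1 is tangent to NA there, EN ⟂ NA, so NA runs along (−sin -7°, cos -7°); with |NA| = 37.2, A = (32.60, 40.70). Then |MA| = |A − M| = 52.15.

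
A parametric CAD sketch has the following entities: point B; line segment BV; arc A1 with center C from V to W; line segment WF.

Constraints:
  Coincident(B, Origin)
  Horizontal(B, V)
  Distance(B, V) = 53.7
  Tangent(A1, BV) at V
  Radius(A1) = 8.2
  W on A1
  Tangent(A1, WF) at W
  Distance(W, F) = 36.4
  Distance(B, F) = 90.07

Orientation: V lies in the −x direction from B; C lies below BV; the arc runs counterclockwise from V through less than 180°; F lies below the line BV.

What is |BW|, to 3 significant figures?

59.3

Checks: |CW| = 8.200 ✓; ∠(CW, WF) = 90.00° ✓; |WF| = 36.40 ✓; |BF| = 90.07 ✓.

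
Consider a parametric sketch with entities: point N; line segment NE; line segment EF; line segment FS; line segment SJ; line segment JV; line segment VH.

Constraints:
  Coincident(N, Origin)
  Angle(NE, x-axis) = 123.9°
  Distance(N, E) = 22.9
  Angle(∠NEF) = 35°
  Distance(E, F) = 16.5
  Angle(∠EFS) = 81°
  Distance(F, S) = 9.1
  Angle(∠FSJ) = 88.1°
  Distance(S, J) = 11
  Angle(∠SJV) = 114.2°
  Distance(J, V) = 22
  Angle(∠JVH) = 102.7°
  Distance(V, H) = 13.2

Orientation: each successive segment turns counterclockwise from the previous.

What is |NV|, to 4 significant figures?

33.85

∠FSJ = 88.1° gives SJ at 99.80° from the x-axis; with |SJ| = 11.0, J = (-5.948, 14.60). ∠SJV = 114.2° gives JV at 165.6° from the x-axis; with |JV| = 22.0, V = (-27.26, 20.07). Then |NV| = |V − N| = 33.85.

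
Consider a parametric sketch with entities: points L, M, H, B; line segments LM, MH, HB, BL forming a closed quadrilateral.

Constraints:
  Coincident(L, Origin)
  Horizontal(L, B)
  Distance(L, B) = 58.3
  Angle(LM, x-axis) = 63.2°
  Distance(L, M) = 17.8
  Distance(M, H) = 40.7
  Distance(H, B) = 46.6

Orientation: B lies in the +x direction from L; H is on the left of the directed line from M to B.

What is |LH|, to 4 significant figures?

57.54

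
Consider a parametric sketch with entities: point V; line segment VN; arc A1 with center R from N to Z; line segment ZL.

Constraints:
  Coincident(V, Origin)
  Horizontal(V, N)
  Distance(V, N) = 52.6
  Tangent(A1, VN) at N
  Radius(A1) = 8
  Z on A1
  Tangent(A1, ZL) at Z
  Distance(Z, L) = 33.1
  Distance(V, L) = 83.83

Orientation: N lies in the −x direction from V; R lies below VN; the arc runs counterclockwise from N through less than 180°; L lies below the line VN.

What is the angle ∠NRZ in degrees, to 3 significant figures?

55.3°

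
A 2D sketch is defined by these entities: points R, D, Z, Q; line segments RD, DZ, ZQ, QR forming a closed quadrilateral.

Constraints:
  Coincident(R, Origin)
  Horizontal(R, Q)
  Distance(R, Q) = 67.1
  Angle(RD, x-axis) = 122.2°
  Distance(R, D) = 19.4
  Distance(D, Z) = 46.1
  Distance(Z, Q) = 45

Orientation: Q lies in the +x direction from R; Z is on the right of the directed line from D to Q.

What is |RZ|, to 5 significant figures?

28.054

Checks: |DZ| = 46.10 ✓; |ZQ| = 45.00 ✓.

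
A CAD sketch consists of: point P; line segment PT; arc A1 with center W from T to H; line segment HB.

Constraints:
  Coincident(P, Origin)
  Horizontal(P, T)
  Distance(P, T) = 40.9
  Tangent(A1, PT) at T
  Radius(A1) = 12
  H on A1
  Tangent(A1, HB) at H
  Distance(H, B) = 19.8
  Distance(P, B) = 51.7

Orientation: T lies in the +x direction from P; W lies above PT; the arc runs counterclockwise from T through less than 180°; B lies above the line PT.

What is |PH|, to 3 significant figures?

53.9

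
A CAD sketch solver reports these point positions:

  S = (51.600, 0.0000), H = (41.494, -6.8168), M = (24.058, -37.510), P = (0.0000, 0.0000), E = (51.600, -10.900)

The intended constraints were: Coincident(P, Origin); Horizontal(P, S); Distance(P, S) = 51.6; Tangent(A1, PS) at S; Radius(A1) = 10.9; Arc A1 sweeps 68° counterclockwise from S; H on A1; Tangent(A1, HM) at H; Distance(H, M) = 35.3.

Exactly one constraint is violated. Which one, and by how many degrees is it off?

Tangent(A1, HM) at H — off by 7.60°.

P = (0.00, 0.00) ✓; P.y = 0.00, S.y = 0.00 ✓; |PS| = 51.60 ✓; ∠(ES, SP) = 90.00° ✓; |ES| = 10.90 ✓; bearing(E→H) − bearing(E→S) = 68.00° ✓; |EH| = 10.90 ✓; ∠(EH, HM) = 97.60° ✗; |HM| = 35.30 ✓.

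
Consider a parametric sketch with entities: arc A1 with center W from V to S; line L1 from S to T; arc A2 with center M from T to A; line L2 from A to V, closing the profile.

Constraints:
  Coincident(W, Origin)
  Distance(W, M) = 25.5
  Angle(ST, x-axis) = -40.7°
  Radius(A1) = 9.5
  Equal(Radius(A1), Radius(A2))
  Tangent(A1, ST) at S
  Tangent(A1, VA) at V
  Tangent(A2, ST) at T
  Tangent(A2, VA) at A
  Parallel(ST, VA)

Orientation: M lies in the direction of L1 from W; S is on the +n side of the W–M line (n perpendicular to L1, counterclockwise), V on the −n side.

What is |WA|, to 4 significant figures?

27.21

The slot axis is L1's direction at -40.7°, so u = (cos -40.7°, sin -40.7°) = (0.7581, -0.6521) and n = (−sin -40.7°, cos -40.7°) = (0.6521, 0.7581). W is at the origin and M lies 25.5 along u from W, so M = 25.5·u = (19.33, -16.63). Tangency of A1 to both parallel lines with radius 9.5 puts S and V at W ± 9.5·n: S = (6.195, 7.202), V = (-6.195, -7.202). Equal radii place T and A the same way about M: T = M + 9.5·n = (25.53, -9.426), A = M − 9.5·n = (13.14, -23.83). Then |WA| = |A − W| = 27.21.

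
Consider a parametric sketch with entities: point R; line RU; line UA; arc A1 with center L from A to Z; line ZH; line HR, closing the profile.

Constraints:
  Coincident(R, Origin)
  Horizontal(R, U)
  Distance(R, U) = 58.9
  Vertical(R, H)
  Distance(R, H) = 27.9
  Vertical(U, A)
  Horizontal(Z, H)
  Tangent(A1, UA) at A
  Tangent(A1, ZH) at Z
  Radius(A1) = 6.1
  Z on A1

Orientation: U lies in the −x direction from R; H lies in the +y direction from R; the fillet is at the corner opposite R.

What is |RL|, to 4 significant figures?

57.12

R is at the origin; RU is horizontal with |RU| = 58.9 and U on the −x side, so U = (-58.90, 0.000). RH is vertical with |RH| = 27.9 and H on the +y side, so H = (0.000, 27.90). The virtual corner opposite R is at (-58.90, 27.90). Tangency of A1 to UA means the radius LA is perpendicular to UA and the tangent condition forces LZ to be normal to ZH, with radius 6.1, so the center L sits 6.1 in from both sides at L = (-52.80, 21.80). Then |RL| = |L − R| = 57.12.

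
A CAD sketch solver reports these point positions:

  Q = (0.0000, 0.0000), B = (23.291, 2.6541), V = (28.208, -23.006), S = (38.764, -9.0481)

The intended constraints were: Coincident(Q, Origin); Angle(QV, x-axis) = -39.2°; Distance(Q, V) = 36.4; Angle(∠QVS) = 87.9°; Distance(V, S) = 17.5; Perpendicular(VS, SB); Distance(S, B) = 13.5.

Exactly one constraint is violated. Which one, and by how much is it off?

Distance(S, B) = 13.5 — off by 5.90.

Q = (0.00, 0.00) ✓; QV at -39.20° ✓; |QV| = 36.40 ✓; ∠QVS = 87.90° ✓; |VS| = 17.50 ✓; ∠(VS, SB) = 90.00° ✓; |SB| = 19.40 ✗.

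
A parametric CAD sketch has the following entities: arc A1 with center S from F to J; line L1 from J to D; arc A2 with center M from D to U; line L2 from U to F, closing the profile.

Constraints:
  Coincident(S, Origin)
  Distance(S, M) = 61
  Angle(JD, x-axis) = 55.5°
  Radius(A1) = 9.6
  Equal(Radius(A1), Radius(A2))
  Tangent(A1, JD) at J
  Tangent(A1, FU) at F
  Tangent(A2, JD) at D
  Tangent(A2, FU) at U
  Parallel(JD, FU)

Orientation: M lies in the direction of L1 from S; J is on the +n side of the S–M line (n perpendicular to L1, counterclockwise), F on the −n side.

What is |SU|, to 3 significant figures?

61.8

Tangency of A1 to both parallel lines with radius 9.6 puts J and F at S ± 9.6·n: J = (-7.91, 5.44), F = (7.91, -5.44). Equal radii place D and U the same way about M: D = M + 9.6·n = (26.6, 55.7), U = M − 9.6·n = (42.5, 44.8). Then |SU| = |U − S| = 61.8.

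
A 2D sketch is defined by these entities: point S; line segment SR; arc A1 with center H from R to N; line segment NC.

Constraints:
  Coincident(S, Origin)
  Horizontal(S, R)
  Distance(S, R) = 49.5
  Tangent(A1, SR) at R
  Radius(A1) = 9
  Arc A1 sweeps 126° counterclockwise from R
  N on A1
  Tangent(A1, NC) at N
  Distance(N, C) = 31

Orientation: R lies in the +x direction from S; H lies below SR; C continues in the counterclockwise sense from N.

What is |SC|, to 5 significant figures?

72.132

On A1, R sits at bearing 90° from H; a 126° counterclockwise sweep puts N at bearing 216°, so N = H + 9.0·(cos 216°, sin 216°) = (42.219, -14.290). The tangent condition forces HN to be normal to NC, so NC runs along (−sin 216°, cos 216°); with |NC| = 31.0, C = (60.440, -39.370). Then |SC| = |C − S| = 72.132.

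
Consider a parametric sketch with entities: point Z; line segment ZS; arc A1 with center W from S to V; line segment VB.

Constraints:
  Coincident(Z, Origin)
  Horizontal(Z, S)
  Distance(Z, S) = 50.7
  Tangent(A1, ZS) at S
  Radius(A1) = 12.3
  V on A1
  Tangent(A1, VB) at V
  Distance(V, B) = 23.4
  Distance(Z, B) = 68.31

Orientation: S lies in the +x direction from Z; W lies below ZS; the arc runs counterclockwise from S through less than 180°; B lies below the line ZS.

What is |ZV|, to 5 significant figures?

46.143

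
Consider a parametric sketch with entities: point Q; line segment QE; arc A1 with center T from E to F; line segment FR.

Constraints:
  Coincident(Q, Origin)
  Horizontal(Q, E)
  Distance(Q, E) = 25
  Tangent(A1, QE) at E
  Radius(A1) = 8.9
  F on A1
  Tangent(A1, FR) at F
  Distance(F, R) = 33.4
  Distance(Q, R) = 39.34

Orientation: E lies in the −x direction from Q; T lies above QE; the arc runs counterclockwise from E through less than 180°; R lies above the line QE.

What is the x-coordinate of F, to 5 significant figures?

-16.433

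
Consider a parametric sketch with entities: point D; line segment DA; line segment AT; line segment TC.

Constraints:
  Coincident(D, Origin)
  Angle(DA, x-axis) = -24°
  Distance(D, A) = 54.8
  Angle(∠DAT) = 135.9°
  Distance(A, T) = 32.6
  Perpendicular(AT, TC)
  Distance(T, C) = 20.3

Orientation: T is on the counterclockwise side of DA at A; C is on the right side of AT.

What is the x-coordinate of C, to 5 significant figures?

87.653

D is at the origin; DA runs at -24.0° with length 54.8, so A = 54.8·(cos -24.0°, sin -24.0°) = (50.062, -22.289). ∠DAT = 135.9°, so AT runs at -24.0° + (180° − 135.9°) = 20.100° from the x-axis; with |AT| = 32.6, T = A + 32.6·(cos 20.100°, sin 20.100°) = (80.677, -11.086). The perpendicularity gives TC at right angles to AT; with |TC| = 20.3 on the right of AT, C = T + 20.3·(0.34366, -0.93909) = (87.653, -30.149). So C.x = 87.653.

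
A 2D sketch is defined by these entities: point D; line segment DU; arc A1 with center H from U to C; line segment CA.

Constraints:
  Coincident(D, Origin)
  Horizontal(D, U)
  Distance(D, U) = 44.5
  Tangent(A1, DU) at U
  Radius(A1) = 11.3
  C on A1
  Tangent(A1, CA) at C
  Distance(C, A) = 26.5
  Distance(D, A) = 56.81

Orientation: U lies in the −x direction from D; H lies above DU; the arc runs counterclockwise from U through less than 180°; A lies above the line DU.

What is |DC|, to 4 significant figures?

36.49

Checks: D = (0.00, 0.00) ✓; ∠(HU, UD) = 90.00° ✓; |HU| = 11.30 ✓; |HC| = 11.30 ✓; ∠(HC, CA) = 90.00° ✓; |CA| = 26.50 ✓; |DA| = 56.81 ✓.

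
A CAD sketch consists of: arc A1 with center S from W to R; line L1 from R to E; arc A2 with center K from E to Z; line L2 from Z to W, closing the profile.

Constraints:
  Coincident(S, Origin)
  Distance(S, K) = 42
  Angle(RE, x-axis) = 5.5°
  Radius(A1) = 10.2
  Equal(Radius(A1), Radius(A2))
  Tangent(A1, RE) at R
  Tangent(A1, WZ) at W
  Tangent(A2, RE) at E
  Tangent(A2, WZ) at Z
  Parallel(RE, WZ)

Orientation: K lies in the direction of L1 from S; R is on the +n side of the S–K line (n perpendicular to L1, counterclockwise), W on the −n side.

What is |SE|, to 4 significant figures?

43.22

The slot axis is L1's direction at 5.5°, so u = (cos 5.5°, sin 5.5°) = (0.9954, 0.09585) and n = (−sin 5.5°, cos 5.5°) = (-0.09585, 0.9954). S is at the origin and K lies 42.0 along u from S, so K = 42.0·u = (41.81, 4.026). Tangency of A1 to both parallel lines with radius 10.2 puts R and W at S ± 10.2·n: R = (-0.9776, 10.15), W = (0.9776, -10.15). Equal radii place E and Z the same way about K: E = K + 10.2·n = (40.83, 14.18), Z = K − 10.2·n = (42.78, -6.128). Then |SE| = |E − S| = 43.22.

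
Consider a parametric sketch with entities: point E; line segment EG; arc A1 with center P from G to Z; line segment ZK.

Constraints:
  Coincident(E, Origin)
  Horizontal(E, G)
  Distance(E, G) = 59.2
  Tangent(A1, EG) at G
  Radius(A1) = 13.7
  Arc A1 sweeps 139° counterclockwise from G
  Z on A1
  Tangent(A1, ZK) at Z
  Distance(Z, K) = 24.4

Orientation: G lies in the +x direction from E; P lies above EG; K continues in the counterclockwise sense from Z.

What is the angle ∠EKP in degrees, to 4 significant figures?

70.87°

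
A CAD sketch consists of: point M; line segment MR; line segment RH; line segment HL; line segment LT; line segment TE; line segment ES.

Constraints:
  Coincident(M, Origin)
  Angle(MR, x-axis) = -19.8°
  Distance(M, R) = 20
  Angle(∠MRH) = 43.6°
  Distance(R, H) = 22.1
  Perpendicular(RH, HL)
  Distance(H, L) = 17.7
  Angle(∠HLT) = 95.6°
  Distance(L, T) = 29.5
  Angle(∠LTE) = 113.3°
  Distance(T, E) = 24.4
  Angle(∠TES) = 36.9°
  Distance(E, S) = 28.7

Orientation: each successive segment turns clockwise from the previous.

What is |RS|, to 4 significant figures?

13.09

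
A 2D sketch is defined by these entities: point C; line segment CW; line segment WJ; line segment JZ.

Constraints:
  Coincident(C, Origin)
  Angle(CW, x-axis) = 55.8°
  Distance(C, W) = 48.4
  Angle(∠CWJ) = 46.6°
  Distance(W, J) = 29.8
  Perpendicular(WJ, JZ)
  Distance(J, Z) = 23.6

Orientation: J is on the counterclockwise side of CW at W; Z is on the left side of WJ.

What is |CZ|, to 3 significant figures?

12.1

C is at the origin; CW runs at 55.8° with length 48.4, so W = 48.4·(cos 55.8°, sin 55.8°) = (27.2, 40.0). ∠CWJ = 46.6°, so WJ runs at 55.8° + (180° − 46.6°) = 189° from the x-axis; with |WJ| = 29.8, J = W + 29.8·(cos 189°, sin 189°) = (-2.21, 35.3). WJ is perpendicular to JZ; with |JZ| = 23.6 on the left of WJ, Z = J + 23.6·(0.160, -0.987) = (1.56, 12.0). Then |CZ| = |Z − C| = 12.1.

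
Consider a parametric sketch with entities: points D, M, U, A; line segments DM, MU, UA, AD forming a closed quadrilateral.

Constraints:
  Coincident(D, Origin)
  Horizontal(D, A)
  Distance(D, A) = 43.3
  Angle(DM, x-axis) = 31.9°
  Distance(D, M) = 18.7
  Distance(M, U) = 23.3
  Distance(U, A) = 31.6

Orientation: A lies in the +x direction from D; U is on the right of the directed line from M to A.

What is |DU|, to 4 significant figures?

19.86

Checks: |MU| = 23.30 ✓; |UA| = 31.60 ✓.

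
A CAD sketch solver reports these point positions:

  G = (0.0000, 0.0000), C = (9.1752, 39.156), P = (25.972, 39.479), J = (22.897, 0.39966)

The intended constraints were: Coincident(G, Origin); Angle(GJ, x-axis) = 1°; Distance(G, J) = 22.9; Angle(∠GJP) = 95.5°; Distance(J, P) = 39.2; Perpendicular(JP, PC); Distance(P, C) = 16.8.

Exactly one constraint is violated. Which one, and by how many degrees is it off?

Perpendicular(JP, PC) — off by 5.60°.

G = (0.00, 0.00) ✓; GJ at 1.000° ✓; |GJ| = 22.90 ✓; ∠GJP = 95.50° ✓; |JP| = 39.20 ✓; ∠(JP, PC) = 95.60° ✗; |PC| = 16.80 ✓.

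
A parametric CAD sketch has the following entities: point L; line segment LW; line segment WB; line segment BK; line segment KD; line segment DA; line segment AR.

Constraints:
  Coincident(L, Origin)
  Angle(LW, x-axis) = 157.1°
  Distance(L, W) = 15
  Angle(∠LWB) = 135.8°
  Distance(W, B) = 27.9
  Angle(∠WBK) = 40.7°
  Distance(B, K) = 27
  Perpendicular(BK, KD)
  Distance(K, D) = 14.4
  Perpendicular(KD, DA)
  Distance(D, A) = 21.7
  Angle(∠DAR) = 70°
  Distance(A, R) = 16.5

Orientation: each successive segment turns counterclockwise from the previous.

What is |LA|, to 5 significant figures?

30.958

L is at the origin; LW runs at 157.1° with length 15.0, so W = (-13.818, 5.8369). ∠LWB = 135.8° gives WB at -158.70° from the x-axis; with |WB| = 27.9, B = (-39.812, -4.2979). ∠WBK = 40.7° gives BK at -19.400° from the x-axis; with |BK| = 27.0, K = (-14.345, -13.266). The perpendicularity gives KD at right angles to BK, so KD runs at 70.600°; with |KD| = 14.4, D = (-9.5618, 0.31621). KD ⟂ DA, so DA runs at 160.60°; with |DA| = 21.7, A = (-30.030, 7.5241). Then |LA| = |A − L| = 30.958.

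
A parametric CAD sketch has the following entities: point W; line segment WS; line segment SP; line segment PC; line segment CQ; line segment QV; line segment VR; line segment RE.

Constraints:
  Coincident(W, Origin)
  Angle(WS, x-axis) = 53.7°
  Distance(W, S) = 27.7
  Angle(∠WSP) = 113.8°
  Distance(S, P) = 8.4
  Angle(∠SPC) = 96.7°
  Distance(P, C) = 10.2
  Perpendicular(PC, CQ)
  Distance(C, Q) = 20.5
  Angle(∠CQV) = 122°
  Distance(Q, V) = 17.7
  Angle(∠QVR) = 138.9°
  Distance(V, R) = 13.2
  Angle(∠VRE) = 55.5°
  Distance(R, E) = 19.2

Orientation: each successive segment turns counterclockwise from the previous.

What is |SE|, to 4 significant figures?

6.624

W is at the origin; WS runs at 53.7° with length 27.7, so S = (16.40, 22.32). ∠WSP = 113.8° gives SP at 119.9° from the x-axis; with |SP| = 8.4, P = (12.21, 29.61). ∠SPC = 96.7° gives PC at -156.8° from the x-axis; with |PC| = 10.2, C = (2.836, 25.59). The perpendicularity gives CQ at right angles to PC, so CQ runs at -66.80°; with |CQ| = 20.5, Q = (10.91, 6.746). ∠CQV = 122.0° gives QV at -8.800° from the x-axis; with |QV| = 17.7, V = (28.40, 4.038). ∠QVR = 138.9° gives VR at 32.30° from the x-axis; with |VR| = 13.2, R = (39.56, 11.09). ∠VRE = 55.5° gives RE at 156.8° from the x-axis; with |RE| = 19.2, E = (21.91, 18.65). Then |SE| = |E − S| = 6.624.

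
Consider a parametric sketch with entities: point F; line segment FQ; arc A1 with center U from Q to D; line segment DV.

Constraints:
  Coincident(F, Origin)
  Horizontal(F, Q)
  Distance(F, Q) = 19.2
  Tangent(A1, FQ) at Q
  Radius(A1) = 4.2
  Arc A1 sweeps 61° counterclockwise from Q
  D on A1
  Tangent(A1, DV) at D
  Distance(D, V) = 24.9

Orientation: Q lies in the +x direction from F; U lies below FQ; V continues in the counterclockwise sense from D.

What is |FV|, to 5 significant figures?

24.190

On A1, Q sits at bearing 90° from U; a 61° counterclockwise sweep puts D at bearing 151°, so D = U + 4.2·(cos 151°, sin 151°) = (15.527, -2.1638). Since A1 is tangent to DV there, UD ⟂ DV, so DV runs along (−sin 151°, cos 151°); with |DV| = 24.9, V = (3.4548, -23.942). Then |FV| = |V − F| = 24.190.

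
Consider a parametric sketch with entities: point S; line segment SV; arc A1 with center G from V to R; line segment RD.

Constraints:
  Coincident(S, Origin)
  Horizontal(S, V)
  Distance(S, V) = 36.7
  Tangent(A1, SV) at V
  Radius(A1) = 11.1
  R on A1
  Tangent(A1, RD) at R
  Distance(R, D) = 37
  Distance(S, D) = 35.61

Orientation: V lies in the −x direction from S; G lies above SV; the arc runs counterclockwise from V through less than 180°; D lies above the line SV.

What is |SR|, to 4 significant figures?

28.01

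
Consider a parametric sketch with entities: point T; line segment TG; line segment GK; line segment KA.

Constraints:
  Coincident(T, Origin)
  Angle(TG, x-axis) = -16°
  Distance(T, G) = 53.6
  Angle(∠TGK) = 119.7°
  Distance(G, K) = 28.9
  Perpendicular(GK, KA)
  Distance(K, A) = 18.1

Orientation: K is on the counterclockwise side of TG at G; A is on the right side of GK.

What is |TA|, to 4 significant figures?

85.18

T is at the origin; TG runs at -16.0° with length 53.6, so G = 53.6·(cos -16.0°, sin -16.0°) = (51.52, -14.77). ∠TGK = 119.7°, so GK runs at -16.0° + (180° − 119.7°) = 44.30° from the x-axis; with |GK| = 28.9, K = G + 28.9·(cos 44.30°, sin 44.30°) = (72.21, 5.410). GK ⟂ KA; with |KA| = 18.1 on the right of GK, A = K + 18.1·(0.6984, -0.7157) = (84.85, -7.544). Then |TA| = |A − T| = 85.18.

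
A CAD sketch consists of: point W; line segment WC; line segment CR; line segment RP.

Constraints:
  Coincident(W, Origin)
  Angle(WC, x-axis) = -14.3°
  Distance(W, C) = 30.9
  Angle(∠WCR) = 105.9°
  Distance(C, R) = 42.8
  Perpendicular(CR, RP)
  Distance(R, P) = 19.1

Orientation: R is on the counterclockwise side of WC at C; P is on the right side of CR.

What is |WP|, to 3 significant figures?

70.8

∠WCR = 105.9°, so CR runs at -14.3° + (180° − 105.9°) = 59.8° from the x-axis; with |CR| = 42.8, R = C + 42.8·(cos 59.8°, sin 59.8°) = (51.5, 29.4). The perpendicularity gives RP at right angles to CR; with |RP| = 19.1 on the right of CR, P = R + 19.1·(0.864, -0.503) = (68.0, 19.8). Then |WP| = |P − W| = 70.8.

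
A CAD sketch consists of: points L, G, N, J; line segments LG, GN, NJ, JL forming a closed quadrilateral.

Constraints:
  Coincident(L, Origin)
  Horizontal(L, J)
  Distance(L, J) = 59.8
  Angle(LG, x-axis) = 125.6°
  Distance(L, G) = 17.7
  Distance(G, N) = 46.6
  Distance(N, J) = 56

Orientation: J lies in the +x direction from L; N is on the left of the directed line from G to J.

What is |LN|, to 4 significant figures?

51.06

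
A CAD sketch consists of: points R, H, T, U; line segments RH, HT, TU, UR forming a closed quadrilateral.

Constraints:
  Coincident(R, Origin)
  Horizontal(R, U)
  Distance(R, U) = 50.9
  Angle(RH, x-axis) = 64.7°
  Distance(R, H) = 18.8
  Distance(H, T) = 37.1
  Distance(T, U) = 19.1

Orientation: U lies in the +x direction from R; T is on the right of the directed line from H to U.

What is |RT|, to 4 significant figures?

35.45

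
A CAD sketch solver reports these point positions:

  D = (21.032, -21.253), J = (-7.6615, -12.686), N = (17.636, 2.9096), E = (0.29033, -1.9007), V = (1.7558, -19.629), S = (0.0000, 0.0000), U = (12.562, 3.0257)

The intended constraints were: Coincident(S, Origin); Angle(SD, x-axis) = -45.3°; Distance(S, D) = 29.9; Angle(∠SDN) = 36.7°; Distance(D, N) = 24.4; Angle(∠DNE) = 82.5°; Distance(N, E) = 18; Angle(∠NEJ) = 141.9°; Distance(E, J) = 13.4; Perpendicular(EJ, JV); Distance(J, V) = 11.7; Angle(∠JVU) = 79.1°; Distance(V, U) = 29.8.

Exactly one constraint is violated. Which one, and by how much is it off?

Distance(V, U) = 29.8 — off by 4.70.

S = (0.00, 0.00) ✓; SD at -45.30° ✓; |SD| = 29.90 ✓; ∠SDN = 36.70° ✓; |DN| = 24.40 ✓; ∠DNE = 82.50° ✓; |NE| = 18.00 ✓; ∠NEJ = 141.9° ✓; |EJ| = 13.40 ✓; ∠(EJ, JV) = 90.00° ✓; |JV| = 11.70 ✓; ∠JVU = 79.10° ✓; |VU| = 25.10 ✗.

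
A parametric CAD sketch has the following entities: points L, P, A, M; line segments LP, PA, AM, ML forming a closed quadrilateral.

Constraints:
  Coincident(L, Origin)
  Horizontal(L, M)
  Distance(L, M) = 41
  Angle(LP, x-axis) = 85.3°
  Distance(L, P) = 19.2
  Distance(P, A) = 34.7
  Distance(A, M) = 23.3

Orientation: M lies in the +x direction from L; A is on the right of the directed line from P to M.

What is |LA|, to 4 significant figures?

22.52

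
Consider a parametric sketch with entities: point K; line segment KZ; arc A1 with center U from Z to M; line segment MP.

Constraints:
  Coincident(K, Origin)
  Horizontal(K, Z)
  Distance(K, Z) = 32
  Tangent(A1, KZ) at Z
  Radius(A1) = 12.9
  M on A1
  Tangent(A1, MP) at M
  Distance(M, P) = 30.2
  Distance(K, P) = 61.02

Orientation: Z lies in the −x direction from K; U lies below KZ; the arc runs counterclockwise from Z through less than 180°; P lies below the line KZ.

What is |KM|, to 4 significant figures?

47.00

Checks: |UM| = 12.90 ✓; ∠(UM, MP) = 90.00° ✓; |MP| = 30.20 ✓; |KP| = 61.02 ✓.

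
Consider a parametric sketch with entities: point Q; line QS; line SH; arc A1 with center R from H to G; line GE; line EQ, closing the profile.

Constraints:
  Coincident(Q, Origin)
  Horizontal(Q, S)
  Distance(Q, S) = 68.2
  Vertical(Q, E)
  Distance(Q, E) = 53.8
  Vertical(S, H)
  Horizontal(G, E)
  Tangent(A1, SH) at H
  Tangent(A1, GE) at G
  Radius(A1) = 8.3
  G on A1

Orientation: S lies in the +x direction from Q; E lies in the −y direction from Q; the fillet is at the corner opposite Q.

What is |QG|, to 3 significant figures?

80.5

The virtual corner opposite Q is at (68.2, -53.8). Tangency of A1 to SH means the radius RH is perpendicular to SH and since A1 is tangent to GE there, RG ⟂ GE, with radius 8.3, so the center R sits 8.3 in from both sides at R = (59.9, -45.5). That places the tangent points at H = (68.2, -45.5) on SH and G = (59.9, -53.8) on GE. Then |QG| = |G − Q| = 80.5.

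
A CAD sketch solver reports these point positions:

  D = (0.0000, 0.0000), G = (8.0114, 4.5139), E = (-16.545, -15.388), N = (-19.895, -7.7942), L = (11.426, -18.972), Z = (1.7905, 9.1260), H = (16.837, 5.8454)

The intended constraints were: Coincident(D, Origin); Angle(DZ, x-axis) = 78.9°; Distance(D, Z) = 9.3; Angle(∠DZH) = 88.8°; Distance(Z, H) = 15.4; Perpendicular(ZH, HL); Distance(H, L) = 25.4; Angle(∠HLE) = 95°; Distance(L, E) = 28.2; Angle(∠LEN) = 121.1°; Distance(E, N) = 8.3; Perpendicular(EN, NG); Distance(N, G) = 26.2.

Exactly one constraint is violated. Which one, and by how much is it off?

Distance(N, G) = 26.2 — off by 4.30.

D = (0.00, 0.00) ✓; DZ at 78.90° ✓; |DZ| = 9.300 ✓; ∠DZH = 88.80° ✓; |ZH| = 15.40 ✓; ∠(ZH, HL) = 90.00° ✓; |HL| = 25.40 ✓; ∠HLE = 95.00° ✓; |LE| = 28.20 ✓; ∠LEN = 121.1° ✓; |EN| = 8.300 ✓; ∠(EN, NG) = 90.00° ✓; |NG| = 30.50 ✗.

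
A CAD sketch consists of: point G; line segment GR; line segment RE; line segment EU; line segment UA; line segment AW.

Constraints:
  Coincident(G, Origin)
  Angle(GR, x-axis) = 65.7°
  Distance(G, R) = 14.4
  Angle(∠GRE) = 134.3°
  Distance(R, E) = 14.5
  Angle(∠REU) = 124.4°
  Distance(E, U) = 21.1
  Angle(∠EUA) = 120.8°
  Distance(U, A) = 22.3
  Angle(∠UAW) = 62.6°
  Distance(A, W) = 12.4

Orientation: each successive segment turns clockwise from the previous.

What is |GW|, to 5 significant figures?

26.252

∠EUA = 120.8° gives UA at -94.800° from the x-axis; with |UA| = 22.3, A = (34.842, -16.421). ∠UAW = 62.6° gives AW at 147.80° from the x-axis; with |AW| = 12.4, W = (24.349, -9.8134). Then |GW| = |W − G| = 26.252.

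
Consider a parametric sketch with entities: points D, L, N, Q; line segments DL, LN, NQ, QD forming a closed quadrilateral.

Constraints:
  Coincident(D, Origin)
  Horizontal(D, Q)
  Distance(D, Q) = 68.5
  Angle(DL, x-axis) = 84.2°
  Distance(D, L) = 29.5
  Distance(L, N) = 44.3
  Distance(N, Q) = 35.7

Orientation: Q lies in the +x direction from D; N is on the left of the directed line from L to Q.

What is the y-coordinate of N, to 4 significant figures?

28.71

D is at the origin; D and Q share the same y with |DQ| = 68.5 and Q in +x, so Q = (68.5, 0). DL runs at 84.2° with |DL| = 29.5, so L = (2.981, 29.35). N is determined by |LN| = 44.3 and |NQ| = 35.7 together: it lies at the intersection of circle(L, 44.3) and circle(Q, 35.7). With |LQ| = 71.79, the foot of the radical line on LQ is 40.69 from L and the perpendicular offset is √(44.3² − 40.69²) = 17.52. Taking the left-of-LQ solution: N = (47.28, 28.71).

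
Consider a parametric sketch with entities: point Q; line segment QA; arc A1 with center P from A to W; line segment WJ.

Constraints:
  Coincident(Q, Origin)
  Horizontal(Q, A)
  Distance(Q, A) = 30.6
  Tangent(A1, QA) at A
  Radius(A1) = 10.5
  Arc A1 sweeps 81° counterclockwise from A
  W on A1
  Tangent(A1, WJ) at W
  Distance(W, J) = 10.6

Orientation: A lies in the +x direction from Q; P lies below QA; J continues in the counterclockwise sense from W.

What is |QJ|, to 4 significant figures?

26.80

Q is at the origin; Q and A share the same y with |QA| = 30.6 and A on the +x side, so A = (30.60, 0.000). Since A1 is tangent to QA there, PA ⟂ QA, so P = A + (0, -10.5) = (30.60, -10.50). On A1, A sits at bearing 90° from P; an 81° counterclockwise sweep puts W at bearing 171°, so W = P + 10.5·(cos 171°, sin 171°) = (20.23, -8.857). The tangent condition forces PW to be normal to WJ, so WJ runs along (−sin 171°, cos 171°); with |WJ| = 10.6, J = (18.57, -19.33). Then |QJ| = |J − Q| = 26.80.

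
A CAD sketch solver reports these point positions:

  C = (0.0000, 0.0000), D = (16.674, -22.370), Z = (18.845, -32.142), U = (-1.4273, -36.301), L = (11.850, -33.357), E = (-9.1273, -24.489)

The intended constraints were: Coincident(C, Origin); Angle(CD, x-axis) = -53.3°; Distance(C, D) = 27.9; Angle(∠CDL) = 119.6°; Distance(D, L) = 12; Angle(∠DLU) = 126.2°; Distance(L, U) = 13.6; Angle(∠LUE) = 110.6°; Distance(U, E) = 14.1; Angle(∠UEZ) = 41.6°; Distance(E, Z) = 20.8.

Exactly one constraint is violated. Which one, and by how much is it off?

Distance(E, Z) = 20.8 — off by 8.20.

C = (0.00, 0.00) ✓; CD at -53.30° ✓; |CD| = 27.90 ✓; ∠CDL = 119.6° ✓; |DL| = 12.00 ✓; ∠DLU = 126.2° ✓; |LU| = 13.60 ✓; ∠LUE = 110.6° ✓; |UE| = 14.10 ✓; ∠UEZ = 41.60° ✓; |EZ| = 29.00 ✗.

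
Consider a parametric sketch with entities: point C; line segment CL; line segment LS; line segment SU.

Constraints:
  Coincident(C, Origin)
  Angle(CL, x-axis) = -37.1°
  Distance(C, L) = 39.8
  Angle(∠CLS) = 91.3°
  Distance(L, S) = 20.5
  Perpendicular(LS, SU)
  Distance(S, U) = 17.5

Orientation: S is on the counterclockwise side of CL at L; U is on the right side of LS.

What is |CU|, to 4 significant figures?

61.16

C is at the origin; CL runs at -37.1° with length 39.8, so L = 39.8·(cos -37.1°, sin -37.1°) = (31.74, -24.01). ∠CLS = 91.3°, so LS runs at -37.1° + (180° − 91.3°) = 51.60° from the x-axis; with |LS| = 20.5, S = L + 20.5·(cos 51.60°, sin 51.60°) = (44.48, -7.942). LS is perpendicular to SU; with |SU| = 17.5 on the right of LS, U = S + 17.5·(0.7837, -0.6211) = (58.19, -18.81). Then |CU| = |U − C| = 61.16.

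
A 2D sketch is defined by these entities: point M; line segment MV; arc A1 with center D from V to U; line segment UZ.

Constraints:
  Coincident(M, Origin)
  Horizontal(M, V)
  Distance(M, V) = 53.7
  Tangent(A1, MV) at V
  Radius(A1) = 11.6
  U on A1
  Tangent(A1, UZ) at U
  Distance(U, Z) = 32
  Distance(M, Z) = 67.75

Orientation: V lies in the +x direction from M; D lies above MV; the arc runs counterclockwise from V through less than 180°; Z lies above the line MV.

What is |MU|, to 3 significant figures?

66.3

M is at the origin; MV is horizontal with |MV| = 53.7 and V on the +x side, so V = (53.7, 0.00). Tangency of A1 to MV means the radius DV is perpendicular to MV, so D = V + (0, 11.6) = (53.7, 11.6). Since DU ⟂ UZ (tangency), |DZ| = √(11.6² + 32.0²) = 34.0 regardless of where U sits on A1. So Z lies on both circle(M, 67.75) and circle(D, 34.0); the above-MV intersection is Z = (50.2, 45.5). U is the foot of the tangent from Z: U = (64.1, 16.6).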